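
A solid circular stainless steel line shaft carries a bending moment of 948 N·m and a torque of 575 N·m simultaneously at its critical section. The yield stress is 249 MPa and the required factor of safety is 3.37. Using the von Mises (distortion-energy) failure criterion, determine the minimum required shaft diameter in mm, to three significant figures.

σ_allow = σ_y/n = 249/3.37 = 73.89 MPa.
For a solid shaft σ_b = 32M/(πd³) and τ = 16T/(πd³), so the von Mises stress is σ' = (16/πd³)·√(4M²+3T²).
√(4M²+3T²) = √(4×(948000)² + 3×(575000)²) = 2.142×10^6 N·mm.
d³ = 16×2.142×10^6/(π×73.89) = 147600 mm³.
d = 52.85 mm.

d = 52.9 mm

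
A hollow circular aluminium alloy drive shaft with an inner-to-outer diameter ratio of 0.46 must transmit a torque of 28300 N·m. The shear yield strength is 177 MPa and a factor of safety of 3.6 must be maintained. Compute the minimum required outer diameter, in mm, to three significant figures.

d_o = 145 mm

τ_allow = 177/3.6 = 49.17 MPa.
For a hollow shaft τ = 16T/[πd_o³(1−k⁴)] with k = 0.46, so 1−k⁴ = 0.9552.
d_o³ = 16T/[π τ_allow (1−k⁴)] = 16×2.8300×10^7/(π×49.17×0.9552) = 3.069×10^6 mm³.
d_o = 145.3 mm.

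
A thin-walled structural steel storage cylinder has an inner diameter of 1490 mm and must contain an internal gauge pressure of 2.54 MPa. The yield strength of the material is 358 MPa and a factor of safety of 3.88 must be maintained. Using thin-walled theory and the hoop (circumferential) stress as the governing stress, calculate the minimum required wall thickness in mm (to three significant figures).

t = 20.5 mm

σ_allow = 358/3.88 = 92.27 MPa.
Hoop stress σ_h = pD/(2t), so t = pD/(2σ_allow) = 2.54×1490/(2×92.27) = 20.51 mm.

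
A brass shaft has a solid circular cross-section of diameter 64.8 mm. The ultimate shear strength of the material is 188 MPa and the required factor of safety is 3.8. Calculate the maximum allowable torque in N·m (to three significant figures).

T_allow = 2640 N·m

τ_allow = 188/3.8 = 49.47 MPa.
For a solid shaft T_allow = τ_allow·πd³/16; πd³/16 = π×64.8³/16 = 53430 mm³.
T_allow = 49.47×53430 = 2.643×10^6 N·mm = 2643 N·m.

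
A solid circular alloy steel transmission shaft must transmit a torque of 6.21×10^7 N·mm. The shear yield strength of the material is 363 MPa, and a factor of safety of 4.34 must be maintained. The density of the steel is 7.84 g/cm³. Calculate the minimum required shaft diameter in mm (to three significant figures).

Allowable shear stress τ_allow = 363/4.34 = 83.64 MPa.
For a solid shaft τ = 16T/(πd³), so d³ = 16T/(π τ_allow) = 16×6.2100×10^7/(π×83.64) = 3.781×10^6 mm³.
d = (3.781×10^6)^(1/3) = 155.8 mm.

d = 156 mm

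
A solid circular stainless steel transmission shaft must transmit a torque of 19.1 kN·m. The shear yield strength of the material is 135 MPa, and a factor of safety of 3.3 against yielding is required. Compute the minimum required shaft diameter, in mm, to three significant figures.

Allowable shear stress τ_allow = 135/3.3 = 40.91 MPa.
For a solid shaft τ = 16T/(πd³), so d³ = 16T/(π τ_allow) = 16×1.9100×10^7/(π×40.91) = 2.378×10^6 mm³.
d = (2.378×10^6)^(1/3) = 133.5 mm.

d = 133 mm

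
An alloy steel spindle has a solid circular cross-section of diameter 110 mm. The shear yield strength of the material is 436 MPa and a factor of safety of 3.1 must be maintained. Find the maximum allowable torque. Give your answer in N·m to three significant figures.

T_allow = 36800 N·m

τ_allow = 436/3.1 = 140.6 MPa.
For a solid shaft T_allow = τ_allow·πd³/16; πd³/16 = π×110³/16 = 261300 mm³.
T_allow = 140.6×261300 = 3.676×10^7 N·mm = 36760 N·m.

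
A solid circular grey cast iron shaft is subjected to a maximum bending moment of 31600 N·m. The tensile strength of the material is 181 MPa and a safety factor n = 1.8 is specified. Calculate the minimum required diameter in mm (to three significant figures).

d = 147 mm

σ_allow = 181/1.8 = 100.6 MPa.
For a solid circular section σ = 32M/(πd³), so d³ = 32M/(π σ_allow) = 32×3.1600×10^7/(π×100.6) = 3.201×10^6 mm³.
d = 147.4 mm.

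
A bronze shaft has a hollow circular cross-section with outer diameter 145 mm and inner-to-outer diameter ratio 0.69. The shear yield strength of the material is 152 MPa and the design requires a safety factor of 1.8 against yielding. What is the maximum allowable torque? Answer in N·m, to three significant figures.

τ_allow = 152/1.8 = 84.44 MPa.
For a hollow shaft T_allow = τ_allow·πd_o³(1−k⁴)/16 with 1−k⁴ = 0.7733, so πd_o³(1−k⁴)/16 = 462900 mm³.
T_allow = 84.44×462900 = 3.909×10^7 N·mm = 39090 N·m.

T_allow = 39100 N·m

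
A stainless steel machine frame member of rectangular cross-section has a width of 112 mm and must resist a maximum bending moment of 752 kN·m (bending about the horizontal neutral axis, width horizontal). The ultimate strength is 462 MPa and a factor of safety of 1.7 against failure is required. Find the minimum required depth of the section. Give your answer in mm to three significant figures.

h = 385 mm

σ_allow = 462/1.7 = 271.8 MPa.
For a rectangular section σ = 6M/(bh²), so h² = 6M/(b σ_allow) = 6×7.5200×10^8/(112×271.8) = 148200 mm².
h = 385.0 mm.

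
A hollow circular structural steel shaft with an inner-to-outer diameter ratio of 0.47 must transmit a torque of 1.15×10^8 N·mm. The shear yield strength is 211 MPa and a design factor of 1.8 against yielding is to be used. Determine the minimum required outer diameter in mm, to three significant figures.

τ_allow = 211/1.8 = 117.2 MPa.
For a hollow shaft τ = 16T/[πd_o³(1−k⁴)] with k = 0.47, so 1−k⁴ = 0.9512.
d_o³ = 16T/[π τ_allow (1−k⁴)] = 16×1.1500×10^8/(π×117.2×0.9512) = 5.253×10^6 mm³.
d_o = 173.8 mm.

d_o = 174 mm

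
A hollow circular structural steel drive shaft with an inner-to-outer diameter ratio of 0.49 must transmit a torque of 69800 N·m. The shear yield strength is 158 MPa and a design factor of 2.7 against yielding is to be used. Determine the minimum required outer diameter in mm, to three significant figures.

τ_allow = 158/2.7 = 58.52 MPa.
For a hollow shaft τ = 16T/[πd_o³(1−k⁴)] with k = 0.49, so 1−k⁴ = 0.9424.
d_o³ = 16T/[π τ_allow (1−k⁴)] = 16×6.9800×10^7/(π×58.52×0.9424) = 6.446×10^6 mm³.
d_o = 186.1 mm.

d_o = 186 mm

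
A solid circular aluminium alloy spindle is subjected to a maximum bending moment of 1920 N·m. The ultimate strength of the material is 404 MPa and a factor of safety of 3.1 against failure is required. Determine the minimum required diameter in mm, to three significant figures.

σ_allow = 404/3.1 = 130.3 MPa.
For a solid circular section σ = 32M/(πd³), so d³ = 32M/(π σ_allow) = 32×1920000/(π×130.3) = 150100 mm³.
d = 53.14 mm.

d = 53.1 mm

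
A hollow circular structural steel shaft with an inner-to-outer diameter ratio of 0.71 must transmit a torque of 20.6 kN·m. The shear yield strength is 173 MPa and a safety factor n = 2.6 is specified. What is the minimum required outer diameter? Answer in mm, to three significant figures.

d_o = 128 mm

τ_allow = 173/2.6 = 66.54 MPa.
For a hollow shaft τ = 16T/[πd_o³(1−k⁴)] with k = 0.71, so 1−k⁴ = 0.7459.
d_o³ = 16T/[π τ_allow (1−k⁴)] = 16×2.0600×10^7/(π×66.54×0.7459) = 2.114×10^6 mm³.
d_o = 128.3 mm.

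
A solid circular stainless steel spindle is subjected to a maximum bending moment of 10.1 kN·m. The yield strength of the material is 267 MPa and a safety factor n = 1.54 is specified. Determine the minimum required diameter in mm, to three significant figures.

σ_allow = 267/1.54 = 173.4 MPa.
For a solid circular section σ = 32M/(πd³), so d³ = 32M/(π σ_allow) = 32×1.0100×10^7/(π×173.4) = 593400 mm³.
d = 84.03 mm.

d = 84.0 mm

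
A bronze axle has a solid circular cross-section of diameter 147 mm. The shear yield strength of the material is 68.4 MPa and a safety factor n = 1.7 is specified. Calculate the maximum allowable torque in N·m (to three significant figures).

T_allow = 25100 N·m

τ_allow = 68.4/1.7 = 40.24 MPa.
For a solid shaft T_allow = τ_allow·πd³/16; πd³/16 = π×147³/16 = 623700 mm³.
T_allow = 40.24×623700 = 2.510×10^7 N·mm = 25100 N·m.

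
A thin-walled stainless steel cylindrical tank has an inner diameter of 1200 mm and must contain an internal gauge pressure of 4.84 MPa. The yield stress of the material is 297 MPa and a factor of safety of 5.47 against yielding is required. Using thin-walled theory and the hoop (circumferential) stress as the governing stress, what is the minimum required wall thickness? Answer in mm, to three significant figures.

σ_allow = 297/5.47 = 54.30 MPa.
Hoop stress σ_h = pD/(2t), so t = pD/(2σ_allow) = 4.84×1200/(2×54.30) = 53.48 mm.

t = 53.5 mm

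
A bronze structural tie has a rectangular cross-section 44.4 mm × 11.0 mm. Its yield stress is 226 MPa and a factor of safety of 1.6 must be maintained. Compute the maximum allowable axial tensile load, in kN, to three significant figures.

F_allow = 69.0 kN

σ_allow = 226/1.6 = 141.2 MPa.
A = 44.4×11.0 = 488.4 mm².
F_allow = σ_allow × A = 141.2×488.4 = 68990 N.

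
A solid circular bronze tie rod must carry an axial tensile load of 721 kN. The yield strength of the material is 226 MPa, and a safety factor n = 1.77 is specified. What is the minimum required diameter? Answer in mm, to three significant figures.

Allowable stress σ_allow = 226/1.77 = 127.7 MPa.
Required area A = F/σ_allow = 721000/127.7 = 5647 mm².
A = πd²/4 → d = √(4A/π) = 84.79 mm.

d = 84.8 mm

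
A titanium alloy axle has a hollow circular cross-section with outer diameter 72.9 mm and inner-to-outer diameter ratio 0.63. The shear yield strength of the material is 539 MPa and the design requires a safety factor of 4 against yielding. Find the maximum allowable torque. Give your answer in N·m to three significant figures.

T_allow = 8640 N·m

τ_allow = 539/4 = 134.8 MPa.
For a hollow shaft T_allow = τ_allow·πd_o³(1−k⁴)/16 with 1−k⁴ = 0.8425, so πd_o³(1−k⁴)/16 = 64090 mm³.
T_allow = 134.8×64090 = 8.636×10^6 N·mm = 8636 N·m.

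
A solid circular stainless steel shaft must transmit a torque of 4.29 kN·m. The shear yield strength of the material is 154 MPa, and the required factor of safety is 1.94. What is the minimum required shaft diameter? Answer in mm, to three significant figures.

d = 65.0 mm

Allowable shear stress τ_allow = 154/1.94 = 79.38 MPa.
For a solid shaft τ = 16T/(πd³), so d³ = 16T/(π τ_allow) = 16×4290000/(π×79.38) = 275200 mm³.
d = (275200)^(1/3) = 65.05 mm.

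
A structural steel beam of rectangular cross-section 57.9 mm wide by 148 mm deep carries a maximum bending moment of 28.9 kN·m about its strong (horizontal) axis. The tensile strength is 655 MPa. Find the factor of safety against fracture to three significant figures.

n = 4.79

Section modulus S = bh²/6 = 57.9×148²/6 = 211400 mm³.
σ = M/S = 2.8900×10^7/211400 = 136.7 MPa.
n = 655/136.7 = 4.791.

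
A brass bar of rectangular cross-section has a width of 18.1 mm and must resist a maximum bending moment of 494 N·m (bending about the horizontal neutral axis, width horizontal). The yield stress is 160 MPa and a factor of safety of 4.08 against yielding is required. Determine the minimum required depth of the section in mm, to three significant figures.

σ_allow = 160/4.08 = 39.22 MPa.
For a rectangular section σ = 6M/(bh²), so h² = 6M/(b σ_allow) = 6×494000/(18.1×39.22) = 4176 mm².
h = 64.62 mm.

h = 64.6 mm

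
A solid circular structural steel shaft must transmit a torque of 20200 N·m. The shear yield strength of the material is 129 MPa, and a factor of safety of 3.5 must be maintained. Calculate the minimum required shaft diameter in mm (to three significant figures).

d = 141 mm

Allowable shear stress τ_allow = 129/3.5 = 36.86 MPa.
For a solid shaft τ = 16T/(πd³), so d³ = 16T/(π τ_allow) = 16×2.0200×10^7/(π×36.86) = 2.791×10^6 mm³.
d = (2.791×10^6)^(1/3) = 140.8 mm.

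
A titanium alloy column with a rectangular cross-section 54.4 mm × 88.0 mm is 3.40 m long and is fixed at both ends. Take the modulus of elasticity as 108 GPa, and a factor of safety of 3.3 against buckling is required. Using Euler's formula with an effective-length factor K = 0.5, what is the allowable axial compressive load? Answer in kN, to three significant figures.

P_allow = 132 kN

Buckling occurs about the weak axis: I_min = h·b³/12 = 88.0×54.4³/12 = 1.181×10^6 mm⁴ (b = 54.4 mm is the smaller dimension).
Effective length L_e = KL = 0.5×3.40 m = 1700 mm.
Euler critical load P_cr = π²EI/L_e² = π²×108000×1.181×10^6/1700² = 435400 N.
P_allow = P_cr/n = 435400/3.3 = 132000 N.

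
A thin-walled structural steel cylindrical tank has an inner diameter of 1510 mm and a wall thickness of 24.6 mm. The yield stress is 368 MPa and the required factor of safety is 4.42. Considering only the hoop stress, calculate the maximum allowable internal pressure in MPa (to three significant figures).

σ_allow = 368/4.42 = 83.26 MPa.
σ_h = pD/(2t) → p_allow = 2σ_allow t/D = 2×83.26×24.6/1510 = 2.713 MPa.

p_allow = 2.71 MPa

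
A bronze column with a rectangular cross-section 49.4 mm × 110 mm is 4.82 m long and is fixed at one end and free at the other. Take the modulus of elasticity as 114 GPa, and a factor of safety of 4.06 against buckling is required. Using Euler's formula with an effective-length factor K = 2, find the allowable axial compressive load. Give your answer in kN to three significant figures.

P_allow = 3.30 kN

Buckling occurs about the weak axis: I_min = h·b³/12 = 110×49.4³/12 = 1.105×10^6 mm⁴ (b = 49.4 mm is the smaller dimension).
Effective length L_e = KL = 2×4.82 m = 9640 mm.
Euler critical load P_cr = π²EI/L_e² = π²×114000×1.105×10^6/9640² = 13380 N.
P_allow = P_cr/n = 13380/4.06 = 3295 N.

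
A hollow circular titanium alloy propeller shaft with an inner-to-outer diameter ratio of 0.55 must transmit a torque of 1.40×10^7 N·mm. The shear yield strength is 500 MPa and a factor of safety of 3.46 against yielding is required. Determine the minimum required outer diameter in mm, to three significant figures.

τ_allow = 500/3.46 = 144.5 MPa.
For a hollow shaft τ = 16T/[πd_o³(1−k⁴)] with k = 0.55, so 1−k⁴ = 0.9085.
d_o³ = 16T/[π τ_allow (1−k⁴)] = 16×1.4000×10^7/(π×144.5×0.9085) = 543100 mm³.
d_o = 81.59 mm.

d_o = 81.6 mm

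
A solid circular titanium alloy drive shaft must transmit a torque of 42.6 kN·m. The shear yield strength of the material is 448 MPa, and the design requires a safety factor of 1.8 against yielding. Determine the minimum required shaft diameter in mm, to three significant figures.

Allowable shear stress τ_allow = 448/1.8 = 248.9 MPa.
For a solid shaft τ = 16T/(πd³), so d³ = 16T/(π τ_allow) = 16×4.2600×10^7/(π×248.9) = 871700 mm³.
d = (871700)^(1/3) = 95.53 mm.

d = 95.5 mm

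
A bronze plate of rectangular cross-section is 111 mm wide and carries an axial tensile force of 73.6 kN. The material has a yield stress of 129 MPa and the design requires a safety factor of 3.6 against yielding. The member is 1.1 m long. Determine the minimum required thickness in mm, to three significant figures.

σ_allow = 129/3.6 = 35.83 MPa.
Required area A = F/σ_allow = 73600/35.83 = 2054 mm².
t = A/w = 2054/111 = 18.50 mm.

t = 18.5 mm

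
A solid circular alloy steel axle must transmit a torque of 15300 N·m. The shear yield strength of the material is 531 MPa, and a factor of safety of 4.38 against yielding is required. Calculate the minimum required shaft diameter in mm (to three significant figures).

d = 86.3 mm

Allowable shear stress τ_allow = 531/4.38 = 121.2 MPa.
For a solid shaft τ = 16T/(πd³), so d³ = 16T/(π τ_allow) = 16×1.5300×10^7/(π×121.2) = 642700 mm³.
d = (642700)^(1/3) = 86.30 mm.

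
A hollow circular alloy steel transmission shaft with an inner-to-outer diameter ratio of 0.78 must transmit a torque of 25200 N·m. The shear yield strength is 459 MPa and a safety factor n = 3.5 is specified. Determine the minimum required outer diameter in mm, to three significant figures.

d_o = 116 mm

τ_allow = 459/3.5 = 131.1 MPa.
For a hollow shaft τ = 16T/[πd_o³(1−k⁴)] with k = 0.78, so 1−k⁴ = 0.6298.
d_o³ = 16T/[π τ_allow (1−k⁴)] = 16×2.5200×10^7/(π×131.1×0.6298) = 1.554×10^6 mm³.
d_o = 115.8 mm.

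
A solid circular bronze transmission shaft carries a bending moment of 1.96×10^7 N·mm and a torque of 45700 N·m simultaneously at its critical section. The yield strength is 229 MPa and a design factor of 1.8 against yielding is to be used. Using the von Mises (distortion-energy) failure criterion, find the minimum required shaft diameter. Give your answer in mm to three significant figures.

σ_allow = σ_y/n = 229/1.8 = 127.2 MPa.
For a solid shaft σ_b = 32M/(πd³) and τ = 16T/(πd³), so the von Mises stress is σ' = (16/πd³)·√(4M²+3T²).
√(4M²+3T²) = √(4×(1.960×10^7)² + 3×(4.570×10^7)²) = 8.833×10^7 N·mm.
d³ = 16×8.833×10^7/(π×127.2) = 3.536×10^6 mm³.
d = 152.3 mm.

d = 152 mm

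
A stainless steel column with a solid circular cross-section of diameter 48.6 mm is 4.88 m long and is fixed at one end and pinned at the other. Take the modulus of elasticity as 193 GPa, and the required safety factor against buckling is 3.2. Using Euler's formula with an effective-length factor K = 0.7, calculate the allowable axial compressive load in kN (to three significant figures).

P_allow = 14.0 kN

I = πd⁴/64 = π×48.6⁴/64 = 273900 mm⁴.
Effective length L_e = KL = 0.7×4.88 m = 3416 mm.
Euler critical load P_cr = π²EI/L_e² = π²×193000×273900/3416² = 44700 N.
P_allow = P_cr/n = 44700/3.2 = 13970 N.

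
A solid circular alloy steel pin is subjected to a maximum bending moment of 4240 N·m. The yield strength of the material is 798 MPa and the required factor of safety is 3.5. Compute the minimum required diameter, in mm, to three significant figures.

d = 57.4 mm

σ_allow = 798/3.5 = 228.0 MPa.
For a solid circular section σ = 32M/(πd³), so d³ = 32M/(π σ_allow) = 32×4240000/(π×228.0) = 189400 mm³.
d = 57.43 mm.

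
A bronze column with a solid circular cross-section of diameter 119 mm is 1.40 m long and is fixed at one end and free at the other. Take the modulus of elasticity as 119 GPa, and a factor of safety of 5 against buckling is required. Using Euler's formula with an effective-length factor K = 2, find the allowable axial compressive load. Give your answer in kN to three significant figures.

I = πd⁴/64 = π×119⁴/64 = 9.844×10^6 mm⁴.
Effective length L_e = KL = 2×1.40 m = 2800 mm.
Euler critical load P_cr = π²EI/L_e² = π²×119000×9.844×10^6/2800² = 1.475×10^6 N.
P_allow = P_cr/n = 1.475×10^6/5 = 294900 N.

P_allow = 295 kN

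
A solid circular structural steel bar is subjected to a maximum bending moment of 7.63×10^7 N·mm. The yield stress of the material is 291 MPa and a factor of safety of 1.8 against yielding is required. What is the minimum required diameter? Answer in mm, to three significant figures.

d = 169 mm

σ_allow = 291/1.8 = 161.7 MPa.
For a solid circular section σ = 32M/(πd³), so d³ = 32M/(π σ_allow) = 32×7.6300×10^7/(π×161.7) = 4.807×10^6 mm³.
d = 168.8 mm.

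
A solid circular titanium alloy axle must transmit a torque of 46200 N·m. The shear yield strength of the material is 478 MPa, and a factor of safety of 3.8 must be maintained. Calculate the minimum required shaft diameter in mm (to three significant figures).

Allowable shear stress τ_allow = 478/3.8 = 125.8 MPa.
For a solid shaft τ = 16T/(πd³), so d³ = 16T/(π τ_allow) = 16×4.6200×10^7/(π×125.8) = 1.871×10^6 mm³.
d = (1.871×10^6)^(1/3) = 123.2 mm.

d = 123 mm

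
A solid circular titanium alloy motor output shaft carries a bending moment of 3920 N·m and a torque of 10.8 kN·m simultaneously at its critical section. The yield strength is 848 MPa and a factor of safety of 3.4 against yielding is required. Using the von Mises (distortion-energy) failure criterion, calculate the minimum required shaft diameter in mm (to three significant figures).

d = 74.5 mm

σ_allow = σ_y/n = 848/3.4 = 249.4 MPa.
For a solid shaft σ_b = 32M/(πd³) and τ = 16T/(πd³), so the von Mises stress is σ' = (16/πd³)·√(4M²+3T²).
√(4M²+3T²) = √(4×(3.920×10^6)² + 3×(1.080×10^7)²) = 2.028×10^7 N·mm.
d³ = 16×2.028×10^7/(π×249.4) = 414200 mm³.
d = 74.54 mm.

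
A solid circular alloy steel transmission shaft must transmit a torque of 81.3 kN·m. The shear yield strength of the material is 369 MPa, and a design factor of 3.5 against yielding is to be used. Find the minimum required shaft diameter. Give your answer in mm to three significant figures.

d = 158 mm

Allowable shear stress τ_allow = 369/3.5 = 105.4 MPa.
For a solid shaft τ = 16T/(πd³), so d³ = 16T/(π τ_allow) = 16×8.1300×10^7/(π×105.4) = 3.927×10^6 mm³.
d = (3.927×10^6)^(1/3) = 157.8 mm.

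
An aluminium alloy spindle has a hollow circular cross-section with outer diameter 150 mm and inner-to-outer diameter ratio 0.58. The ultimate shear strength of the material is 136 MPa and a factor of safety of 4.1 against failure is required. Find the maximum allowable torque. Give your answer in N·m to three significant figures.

τ_allow = 136/4.1 = 33.17 MPa.
For a hollow shaft T_allow = τ_allow·πd_o³(1−k⁴)/16 with 1−k⁴ = 0.8868, so πd_o³(1−k⁴)/16 = 587700 mm³.
T_allow = 33.17×587700 = 1.949×10^7 N·mm = 19490 N·m.

T_allow = 19500 N·m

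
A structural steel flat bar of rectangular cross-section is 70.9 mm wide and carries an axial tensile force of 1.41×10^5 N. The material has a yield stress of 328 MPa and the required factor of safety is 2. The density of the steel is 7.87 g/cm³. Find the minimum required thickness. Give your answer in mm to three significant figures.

σ_allow = 328/2 = 164.0 MPa.
Required area A = F/σ_allow = 141000/164.0 = 859.8 mm².
t = A/w = 859.8/70.9 = 12.13 mm.

t = 12.1 mm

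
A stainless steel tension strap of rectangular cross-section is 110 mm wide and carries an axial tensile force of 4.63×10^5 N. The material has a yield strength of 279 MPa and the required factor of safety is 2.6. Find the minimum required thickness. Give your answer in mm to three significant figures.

σ_allow = 279/2.6 = 107.3 MPa.
Required area A = F/σ_allow = 463000/107.3 = 4315 mm².
t = A/w = 4315/110 = 39.22 mm.

t = 39.2 mm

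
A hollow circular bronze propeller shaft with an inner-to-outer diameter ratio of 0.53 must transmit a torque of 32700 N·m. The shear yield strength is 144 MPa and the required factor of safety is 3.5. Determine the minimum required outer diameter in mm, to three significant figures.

d_o = 164 mm

τ_allow = 144/3.5 = 41.14 MPa.
For a hollow shaft τ = 16T/[πd_o³(1−k⁴)] with k = 0.53, so 1−k⁴ = 0.9211.
d_o³ = 16T/[π τ_allow (1−k⁴)] = 16×3.2700×10^7/(π×41.14×0.9211) = 4.395×10^6 mm³.
d_o = 163.8 mm.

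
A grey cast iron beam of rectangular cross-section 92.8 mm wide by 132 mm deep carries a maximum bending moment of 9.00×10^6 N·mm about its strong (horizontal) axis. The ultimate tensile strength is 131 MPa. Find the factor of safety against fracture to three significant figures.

Section modulus S = bh²/6 = 92.8×132²/6 = 269500 mm³.
σ = M/S = 9000000/269500 = 33.40 MPa.
n = 131/33.40 = 3.923.

n = 3.92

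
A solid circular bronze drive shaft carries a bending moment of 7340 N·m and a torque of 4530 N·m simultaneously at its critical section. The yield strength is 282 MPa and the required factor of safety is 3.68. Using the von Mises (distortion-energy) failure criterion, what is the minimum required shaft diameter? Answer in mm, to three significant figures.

σ_allow = σ_y/n = 282/3.68 = 76.63 MPa.
For a solid shaft σ_b = 32M/(πd³) and τ = 16T/(πd³), so the von Mises stress is σ' = (16/πd³)·√(4M²+3T²).
√(4M²+3T²) = √(4×(7.340×10^6)² + 3×(4.530×10^6)²) = 1.665×10^7 N·mm.
d³ = 16×1.665×10^7/(π×76.63) = 1.106×10^6 mm³.
d = 103.4 mm.

d = 103 mm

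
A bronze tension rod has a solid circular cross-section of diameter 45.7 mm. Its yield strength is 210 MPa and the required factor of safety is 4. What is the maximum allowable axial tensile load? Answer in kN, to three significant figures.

F_allow = 86.1 kN

σ_allow = 210/4 = 52.50 MPa.
A = πd²/4 = π×45.7²/4 = 1640 mm².
F_allow = σ_allow × A = 52.50×1640 = 86120 N.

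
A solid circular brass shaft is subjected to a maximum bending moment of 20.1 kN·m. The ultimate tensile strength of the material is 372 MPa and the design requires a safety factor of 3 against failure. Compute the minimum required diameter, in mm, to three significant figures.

d = 118 mm

σ_allow = 372/3 = 124.0 MPa.
For a solid circular section σ = 32M/(πd³), so d³ = 32M/(π σ_allow) = 32×2.0100×10^7/(π×124.0) = 1.651×10^6 mm³.
d = 118.2 mm.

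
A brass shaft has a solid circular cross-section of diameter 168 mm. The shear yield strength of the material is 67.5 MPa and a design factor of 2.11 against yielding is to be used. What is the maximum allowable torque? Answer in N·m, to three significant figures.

T_allow = 29800 N·m

τ_allow = 67.5/2.11 = 31.99 MPa.
For a solid shaft T_allow = τ_allow·πd³/16; πd³/16 = π×168³/16 = 931000 mm³.
T_allow = 31.99×931000 = 2.978×10^7 N·mm = 29780 N·m.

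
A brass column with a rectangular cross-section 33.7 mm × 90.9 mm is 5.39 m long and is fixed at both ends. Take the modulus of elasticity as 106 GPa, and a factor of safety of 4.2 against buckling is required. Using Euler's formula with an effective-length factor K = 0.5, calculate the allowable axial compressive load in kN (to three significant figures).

Buckling occurs about the weak axis: I_min = h·b³/12 = 90.9×33.7³/12 = 289900 mm⁴ (b = 33.7 mm is the smaller dimension).
Effective length L_e = KL = 0.5×5.39 m = 2695 mm.
Euler critical load P_cr = π²EI/L_e² = π²×106000×289900/2695² = 41760 N.
P_allow = P_cr/n = 41760/4.2 = 9943 N.

P_allow = 9.94 kN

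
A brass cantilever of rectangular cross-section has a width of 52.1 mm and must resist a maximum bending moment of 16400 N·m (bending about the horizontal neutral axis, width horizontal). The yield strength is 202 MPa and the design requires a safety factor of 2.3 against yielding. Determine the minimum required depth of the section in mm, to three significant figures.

σ_allow = 202/2.3 = 87.83 MPa.
For a rectangular section σ = 6M/(bh²), so h² = 6M/(b σ_allow) = 6×1.6400×10^7/(52.1×87.83) = 21500 mm².
h = 146.6 mm.

h = 147 mm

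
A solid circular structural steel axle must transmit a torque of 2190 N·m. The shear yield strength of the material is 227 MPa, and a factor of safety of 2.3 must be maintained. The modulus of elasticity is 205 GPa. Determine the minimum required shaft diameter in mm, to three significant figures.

Allowable shear stress τ_allow = 227/2.3 = 98.70 MPa.
For a solid shaft τ = 16T/(πd³), so d³ = 16T/(π τ_allow) = 16×2190000/(π×98.70) = 113000 mm³.
d = (113000)^(1/3) = 48.35 mm.

d = 48.3 mm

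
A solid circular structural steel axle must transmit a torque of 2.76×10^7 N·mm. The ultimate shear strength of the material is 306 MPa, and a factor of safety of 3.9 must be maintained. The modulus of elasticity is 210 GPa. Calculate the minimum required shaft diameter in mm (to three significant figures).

d = 121 mm

Allowable shear stress τ_allow = 306/3.9 = 78.46 MPa.
For a solid shaft τ = 16T/(πd³), so d³ = 16T/(π τ_allow) = 16×2.7600×10^7/(π×78.46) = 1.792×10^6 mm³.
d = (1.792×10^6)^(1/3) = 121.5 mm.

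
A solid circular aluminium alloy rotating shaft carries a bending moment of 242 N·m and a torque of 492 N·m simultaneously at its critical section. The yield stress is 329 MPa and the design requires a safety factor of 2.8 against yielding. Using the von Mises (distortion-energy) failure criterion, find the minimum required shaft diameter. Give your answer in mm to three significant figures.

σ_allow = σ_y/n = 329/2.8 = 117.5 MPa.
For a solid shaft σ_b = 32M/(πd³) and τ = 16T/(πd³), so the von Mises stress is σ' = (16/πd³)·√(4M²+3T²).
√(4M²+3T²) = √(4×(242000)² + 3×(492000)²) = 980000 N·mm.
d³ = 16×980000/(π×117.5) = 42480 mm³.
d = 34.89 mm.

d = 34.9 mm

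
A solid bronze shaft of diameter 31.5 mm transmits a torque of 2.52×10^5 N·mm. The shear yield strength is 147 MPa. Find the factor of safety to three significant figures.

τ = 16T/(πd³) = 16×252000/(π×31.5³) = 41.06 MPa.
n = τ_limit/τ = 147/41.06 = 3.580.

n = 3.58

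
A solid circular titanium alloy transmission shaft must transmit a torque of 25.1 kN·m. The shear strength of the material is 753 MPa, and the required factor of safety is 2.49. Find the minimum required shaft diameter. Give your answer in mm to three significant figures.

d = 75.0 mm

Allowable shear stress τ_allow = 753/2.49 = 302.4 MPa.
For a solid shaft τ = 16T/(πd³), so d³ = 16T/(π τ_allow) = 16×2.5100×10^7/(π×302.4) = 422700 mm³.
d = (422700)^(1/3) = 75.05 mm.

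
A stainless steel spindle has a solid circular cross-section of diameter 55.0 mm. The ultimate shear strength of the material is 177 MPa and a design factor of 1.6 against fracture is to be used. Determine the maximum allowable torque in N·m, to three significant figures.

T_allow = 3610 N·m

τ_allow = 177/1.6 = 110.6 MPa.
For a solid shaft T_allow = τ_allow·πd³/16; πd³/16 = π×55.0³/16 = 32670 mm³.
T_allow = 110.6×32670 = 3.614×10^6 N·mm = 3614 N·m.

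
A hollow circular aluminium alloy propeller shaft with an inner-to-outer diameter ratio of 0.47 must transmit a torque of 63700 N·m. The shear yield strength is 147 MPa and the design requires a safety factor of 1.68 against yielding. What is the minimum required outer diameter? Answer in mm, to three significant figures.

d_o = 157 mm

τ_allow = 147/1.68 = 87.50 MPa.
For a hollow shaft τ = 16T/[πd_o³(1−k⁴)] with k = 0.47, so 1−k⁴ = 0.9512.
d_o³ = 16T/[π τ_allow (1−k⁴)] = 16×6.3700×10^7/(π×87.50×0.9512) = 3.898×10^6 mm³.
d_o = 157.4 mm.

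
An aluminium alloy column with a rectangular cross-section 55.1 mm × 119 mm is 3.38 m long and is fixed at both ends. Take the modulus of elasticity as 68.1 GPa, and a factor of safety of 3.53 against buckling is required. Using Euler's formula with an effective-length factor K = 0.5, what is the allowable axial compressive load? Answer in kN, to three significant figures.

P_allow = 111 kN

Buckling occurs about the weak axis: I_min = h·b³/12 = 119×55.1³/12 = 1.659×10^6 mm⁴ (b = 55.1 mm is the smaller dimension).
Effective length L_e = KL = 0.5×3.38 m = 1690 mm.
Euler critical load P_cr = π²EI/L_e² = π²×68100×1.659×10^6/1690² = 390400 N.
P_allow = P_cr/n = 390400/3.53 = 110600 N.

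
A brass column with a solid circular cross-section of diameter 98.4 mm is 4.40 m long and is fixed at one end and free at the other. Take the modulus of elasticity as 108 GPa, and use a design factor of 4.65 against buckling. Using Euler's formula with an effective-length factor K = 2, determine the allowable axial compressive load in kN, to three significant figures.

P_allow = 13.6 kN

I = πd⁴/64 = π×98.4⁴/64 = 4.602×10^6 mm⁴.
Effective length L_e = KL = 2×4.40 m = 8800 mm.
Euler critical load P_cr = π²EI/L_e² = π²×108000×4.602×10^6/8800² = 63340 N.
P_allow = P_cr/n = 63340/4.65 = 13620 N.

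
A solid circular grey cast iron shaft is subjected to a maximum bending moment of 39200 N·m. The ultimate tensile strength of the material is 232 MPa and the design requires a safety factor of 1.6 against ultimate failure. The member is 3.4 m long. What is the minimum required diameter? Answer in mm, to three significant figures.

d = 140 mm

σ_allow = 232/1.6 = 145.0 MPa.
For a solid circular section σ = 32M/(πd³), so d³ = 32M/(π σ_allow) = 32×3.9200×10^7/(π×145.0) = 2.754×10^6 mm³.
d = 140.2 mm.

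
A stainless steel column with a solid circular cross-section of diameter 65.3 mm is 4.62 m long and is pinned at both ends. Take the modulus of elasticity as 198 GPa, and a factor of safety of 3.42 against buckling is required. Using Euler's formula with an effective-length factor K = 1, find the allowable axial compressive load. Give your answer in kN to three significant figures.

I = πd⁴/64 = π×65.3⁴/64 = 892500 mm⁴.
Effective length L_e = KL = 1×4.62 m = 4620 mm.
Euler critical load P_cr = π²EI/L_e² = π²×198000×892500/4620² = 81720 N.
P_allow = P_cr/n = 81720/3.42 = 23890 N.

P_allow = 23.9 kN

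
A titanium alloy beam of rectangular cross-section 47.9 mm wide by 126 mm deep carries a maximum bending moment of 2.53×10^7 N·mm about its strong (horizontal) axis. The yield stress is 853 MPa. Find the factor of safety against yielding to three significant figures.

n = 4.27

Section modulus S = bh²/6 = 47.9×126²/6 = 126700 mm³.
σ = M/S = 2.5300×10^7/126700 = 199.6 MPa.
n = 853/199.6 = 4.273.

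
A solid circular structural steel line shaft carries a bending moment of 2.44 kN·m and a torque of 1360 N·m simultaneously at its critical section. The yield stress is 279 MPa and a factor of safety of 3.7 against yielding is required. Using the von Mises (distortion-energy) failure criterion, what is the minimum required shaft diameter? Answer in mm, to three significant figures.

σ_allow = σ_y/n = 279/3.7 = 75.41 MPa.
For a solid shaft σ_b = 32M/(πd³) and τ = 16T/(πd³), so the von Mises stress is σ' = (16/πd³)·√(4M²+3T²).
√(4M²+3T²) = √(4×(2.440×10^6)² + 3×(1.360×10^6)²) = 5.419×10^6 N·mm.
d³ = 16×5.419×10^6/(π×75.41) = 366000 mm³.
d = 71.53 mm.

d = 71.5 mm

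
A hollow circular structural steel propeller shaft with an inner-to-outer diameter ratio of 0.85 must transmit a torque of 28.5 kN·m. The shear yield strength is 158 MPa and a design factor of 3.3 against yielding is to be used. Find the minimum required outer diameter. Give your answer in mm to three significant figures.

τ_allow = 158/3.3 = 47.88 MPa.
For a hollow shaft τ = 16T/[πd_o³(1−k⁴)] with k = 0.85, so 1−k⁴ = 0.4780.
d_o³ = 16T/[π τ_allow (1−k⁴)] = 16×2.8500×10^7/(π×47.88×0.4780) = 6.342×10^6 mm³.
d_o = 185.1 mm.

d_o = 185 mm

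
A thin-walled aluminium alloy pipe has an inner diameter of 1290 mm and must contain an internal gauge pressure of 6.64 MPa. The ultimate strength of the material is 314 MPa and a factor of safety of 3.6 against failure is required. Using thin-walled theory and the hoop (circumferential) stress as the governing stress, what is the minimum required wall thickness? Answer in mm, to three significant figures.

σ_allow = 314/3.6 = 87.22 MPa.
Hoop stress σ_h = pD/(2t), so t = pD/(2σ_allow) = 6.64×1290/(2×87.22) = 49.10 mm.

t = 49.1 mm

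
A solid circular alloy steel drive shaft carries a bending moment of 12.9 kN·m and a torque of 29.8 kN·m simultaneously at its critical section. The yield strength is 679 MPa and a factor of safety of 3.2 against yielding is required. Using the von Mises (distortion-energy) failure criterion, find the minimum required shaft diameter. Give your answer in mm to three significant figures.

d = 111 mm

σ_allow = σ_y/n = 679/3.2 = 212.2 MPa.
For a solid shaft σ_b = 32M/(πd³) and τ = 16T/(πd³), so the von Mises stress is σ' = (16/πd³)·√(4M²+3T²).
√(4M²+3T²) = √(4×(1.290×10^7)² + 3×(2.980×10^7)²) = 5.770×10^7 N·mm.
d³ = 16×5.770×10^7/(π×212.2) = 1.385×10^6 mm³.
d = 111.5 mm.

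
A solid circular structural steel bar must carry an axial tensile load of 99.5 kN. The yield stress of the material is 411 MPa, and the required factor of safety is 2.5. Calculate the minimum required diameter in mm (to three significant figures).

d = 27.8 mm

Allowable stress σ_allow = 411/2.5 = 164.4 MPa.
Required area A = F/σ_allow = 99500/164.4 = 605.2 mm².
A = πd²/4 → d = √(4A/π) = 27.76 mm.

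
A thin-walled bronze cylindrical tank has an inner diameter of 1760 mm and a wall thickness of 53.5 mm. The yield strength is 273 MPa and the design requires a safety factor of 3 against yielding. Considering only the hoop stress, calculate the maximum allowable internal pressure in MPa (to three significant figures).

p_allow = 5.53 MPa

σ_allow = 273/3 = 91.00 MPa.
σ_h = pD/(2t) → p_allow = 2σ_allow t/D = 2×91.00×53.5/1760 = 5.532 MPa.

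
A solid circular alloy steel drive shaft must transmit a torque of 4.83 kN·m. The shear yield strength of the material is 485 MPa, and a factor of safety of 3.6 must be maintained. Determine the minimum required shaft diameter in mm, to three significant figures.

Allowable shear stress τ_allow = 485/3.6 = 134.7 MPa.
For a solid shaft τ = 16T/(πd³), so d³ = 16T/(π τ_allow) = 16×4830000/(π×134.7) = 182600 mm³.
d = (182600)^(1/3) = 56.73 mm.

d = 56.7 mm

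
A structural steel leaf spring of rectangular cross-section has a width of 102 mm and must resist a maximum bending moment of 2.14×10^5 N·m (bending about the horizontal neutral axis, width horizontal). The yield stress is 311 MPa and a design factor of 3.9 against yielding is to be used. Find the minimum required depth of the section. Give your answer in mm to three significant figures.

σ_allow = 311/3.9 = 79.74 MPa.
For a rectangular section σ = 6M/(bh²), so h² = 6M/(b σ_allow) = 6×2.1400×10^8/(102×79.74) = 157900 mm².
h = 397.3 mm.

h = 397 mm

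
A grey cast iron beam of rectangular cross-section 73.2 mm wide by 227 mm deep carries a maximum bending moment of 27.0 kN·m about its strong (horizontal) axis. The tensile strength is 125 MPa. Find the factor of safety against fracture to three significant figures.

n = 2.91

Section modulus S = bh²/6 = 73.2×227²/6 = 628700 mm³.
σ = M/S = 2.7000×10^7/628700 = 42.95 MPa.
n = 125/42.95 = 2.910.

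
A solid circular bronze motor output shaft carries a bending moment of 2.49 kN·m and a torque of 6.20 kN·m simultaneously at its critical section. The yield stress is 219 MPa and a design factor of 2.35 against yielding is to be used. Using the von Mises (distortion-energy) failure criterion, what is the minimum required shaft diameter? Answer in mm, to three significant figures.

d = 86.5 mm

σ_allow = σ_y/n = 219/2.35 = 93.19 MPa.
For a solid shaft σ_b = 32M/(πd³) and τ = 16T/(πd³), so the von Mises stress is σ' = (16/πd³)·√(4M²+3T²).
√(4M²+3T²) = √(4×(2.490×10^6)² + 3×(6.200×10^6)²) = 1.184×10^7 N·mm.
d³ = 16×1.184×10^7/(π×93.19) = 646900 mm³.
d = 86.49 mm.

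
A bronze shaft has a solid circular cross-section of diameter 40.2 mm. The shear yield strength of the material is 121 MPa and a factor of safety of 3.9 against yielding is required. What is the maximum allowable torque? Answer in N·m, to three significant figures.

τ_allow = 121/3.9 = 31.03 MPa.
For a solid shaft T_allow = τ_allow·πd³/16; πd³/16 = π×40.2³/16 = 12760 mm³.
T_allow = 31.03×12760 = 395800 N·mm = 395.8 N·m.

T_allow = 396 N·m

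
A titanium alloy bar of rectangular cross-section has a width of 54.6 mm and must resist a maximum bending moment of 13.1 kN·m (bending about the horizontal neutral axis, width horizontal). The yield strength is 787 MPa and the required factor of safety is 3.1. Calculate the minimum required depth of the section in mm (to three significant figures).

σ_allow = 787/3.1 = 253.9 MPa.
For a rectangular section σ = 6M/(bh²), so h² = 6M/(b σ_allow) = 6×1.3100×10^7/(54.6×253.9) = 5670 mm².
h = 75.30 mm.

h = 75.3 mm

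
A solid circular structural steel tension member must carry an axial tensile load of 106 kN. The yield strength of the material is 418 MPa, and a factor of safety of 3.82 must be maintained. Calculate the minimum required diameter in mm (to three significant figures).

Allowable stress σ_allow = 418/3.82 = 109.4 MPa.
Required area A = F/σ_allow = 106000/109.4 = 968.7 mm².
A = πd²/4 → d = √(4A/π) = 35.12 mm.

d = 35.1 mm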